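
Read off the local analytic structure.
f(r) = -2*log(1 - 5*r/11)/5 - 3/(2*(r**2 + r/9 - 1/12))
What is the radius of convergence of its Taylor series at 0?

The radius of convergence is -1/18 + (1/9)*sqrt(7).

Denominator factor (r**2 + r/9 - 1/12): discriminant 28/81, real irrational roots -1/18 + (1/9)*sqrt(7) and -1/18 - (1/9)*sqrt(7); poles of order 1, moduli -1/18 + (1/9)*sqrt(7) and 1/18 + (1/9)*sqrt(7).
Branch term (-2/5)*log(1 - r/(11/5)): its argument vanishes at r = 11/5, a logarithmic branch point, modulus 11/5.
The radius of convergence is the smallest modulus among the singular points: -1/18 + (1/9)*sqrt(7).


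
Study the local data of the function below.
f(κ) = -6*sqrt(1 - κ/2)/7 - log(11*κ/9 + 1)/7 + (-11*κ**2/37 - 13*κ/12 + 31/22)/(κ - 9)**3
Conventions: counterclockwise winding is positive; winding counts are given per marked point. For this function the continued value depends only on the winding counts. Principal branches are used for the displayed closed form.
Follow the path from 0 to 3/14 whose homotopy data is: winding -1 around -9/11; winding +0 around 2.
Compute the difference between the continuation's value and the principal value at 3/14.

Continued minus principal equals (2/7)*pi*i.

The rational part is single-valued and drops out of the difference; each branch term changes only by its own monodromy.
(-6/7)*sqrt(1 - κ/(2)): winding +0 is even, the square root returns to the same sheet, contribution 0.
(-1/7)*log(1 - κ/(-9/11)): each positive loop around -9/11 adds 2*pi*i to the log, so winding -1 contributes (-1/7)*(-1)*2*pi*i = (2/7)*pi*i.
Summing the contributions at κ = 3/14 gives (2/7)*pi*i.


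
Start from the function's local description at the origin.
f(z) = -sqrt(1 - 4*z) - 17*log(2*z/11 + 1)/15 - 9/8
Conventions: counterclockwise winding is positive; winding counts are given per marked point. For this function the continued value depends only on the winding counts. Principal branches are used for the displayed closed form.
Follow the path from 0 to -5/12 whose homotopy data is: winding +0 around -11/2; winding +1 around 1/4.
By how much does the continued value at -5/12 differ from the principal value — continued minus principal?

Continued minus principal equals (4/3)*sqrt(6).

The rational part is single-valued and drops out of the difference; each branch term changes only by its own monodromy.
(-17/15)*log(1 - z/(-11/2)): winding 0 around -11/2, so this term returns to its principal value, contribution 0.
(-1)*sqrt(1 - z/(1/4)): winding +1 is odd, the square root flips sign, contributing -2*(-1)*sqrt(1 - (-5/12)/(1/4)) = -2*(-1)*sqrt(8/3) = (4/3)*sqrt(6).
Summing the contributions at z = -5/12 gives (4/3)*sqrt(6).


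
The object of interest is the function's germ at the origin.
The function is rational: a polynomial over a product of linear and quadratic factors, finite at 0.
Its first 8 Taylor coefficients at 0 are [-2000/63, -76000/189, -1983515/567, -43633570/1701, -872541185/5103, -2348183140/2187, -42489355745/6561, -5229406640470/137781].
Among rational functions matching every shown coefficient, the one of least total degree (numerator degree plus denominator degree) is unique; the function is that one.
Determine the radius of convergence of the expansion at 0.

No rational of total degree below 5 reproduces all 8 coefficients; solving the [2/3] Pade equations on them gives f(α) = (27*α**2/40 + 10/21)/((α - 3/8)*(α - 1/5)**2), whose expansion matches every shown term.
Denominator factor (α - 3/8): pole of order 1 at 3/8, modulus 3/8.
Denominator factor (α - 1/5)^2: pole of order 2 at 1/5, modulus 1/5.
The radius of convergence is the smallest modulus among the singular points: 1/5.

The radius of convergence is 1/5.


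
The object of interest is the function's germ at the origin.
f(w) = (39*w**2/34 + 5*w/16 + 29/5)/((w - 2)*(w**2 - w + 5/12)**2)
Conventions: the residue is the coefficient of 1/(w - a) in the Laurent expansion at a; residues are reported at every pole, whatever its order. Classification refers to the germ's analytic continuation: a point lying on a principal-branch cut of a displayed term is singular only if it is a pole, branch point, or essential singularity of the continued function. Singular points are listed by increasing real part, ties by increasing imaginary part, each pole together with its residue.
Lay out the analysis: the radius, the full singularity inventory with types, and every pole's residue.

Denominator factor (w**2 - w + 5/12)^2: discriminant -2/3, complex-conjugate roots (1/2) + ((1/6)*sqrt(6))*i and (1/2) - ((1/6)*sqrt(6))*i; poles of order 2, moduli (1/6)*sqrt(15) and (1/6)*sqrt(15).
Denominator factor (w - 2): pole of order 1 at 2, modulus 2.
The radius of convergence is the smallest modulus among the singular points: (1/6)*sqrt(15).
The factor w**2 - w + 5/12 splits as (w - a)(w - a') with a = (1/2) - ((1/6)*sqrt(6))*i, a' = (1/2) + ((1/6)*sqrt(6))*i. At the order-2 pole a set g(w) = (w - a)^2*f(w) = [(39*w**2/34 + 5*w/16 + 29/5)/(w - 2)] / (w - a')^2.
Order-2 pole: residue = g'(a); g'((1/2) - ((1/6)*sqrt(6))*i) = (-67401/71485) - ((15778821/2287520)*sqrt(6))*i, so the residue is (-67401/71485) - ((15778821/2287520)*sqrt(6))*i.
The factor w**2 - w + 5/12 splits as (w - a)(w - a') with a = (1/2) + ((1/6)*sqrt(6))*i, a' = (1/2) - ((1/6)*sqrt(6))*i. At the order-2 pole a set g(w) = (w - a)^2*f(w) = [(39*w**2/34 + 5*w/16 + 29/5)/(w - 2)] / (w - a')^2.
Order-2 pole: residue = g'(a); g'((1/2) + ((1/6)*sqrt(6))*i) = (-67401/71485) + ((15778821/2287520)*sqrt(6))*i, so the residue is (-67401/71485) + ((15778821/2287520)*sqrt(6))*i.
At the order-1 pole 2 set g(w) = (w - (2))*f(w) = (39*w**2/34 + 5*w/16 + 29/5)/(w**2 - w + 5/12)**2.
Simple pole: residue = g(a) at a = 2, which is 134802/71485.
List the singular points by increasing real part (a conjugate pair: the negative imaginary part first).

Radius of convergence at 0: (1/6)*sqrt(15).
At (1/2) - ((1/6)*sqrt(6))*i: a pole of order 2; residue (-67401/71485) - ((15778821/2287520)*sqrt(6))*i.
At (1/2) + ((1/6)*sqrt(6))*i: a pole of order 2; residue (-67401/71485) + ((15778821/2287520)*sqrt(6))*i.
At 2: a pole of order 1; residue 134802/71485.


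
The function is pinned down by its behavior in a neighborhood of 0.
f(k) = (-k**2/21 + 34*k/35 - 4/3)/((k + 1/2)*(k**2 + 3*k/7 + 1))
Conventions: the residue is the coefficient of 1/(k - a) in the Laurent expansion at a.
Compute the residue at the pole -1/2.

The residue is -769/435.

At the order-1 pole -1/2 set g(k) = (k - (-1/2))*f(k) = (-k**2/21 + 34*k/35 - 4/3)/(k**2 + 3*k/7 + 1).
Simple pole: residue = g(a) at a = -1/2, which is -769/435.


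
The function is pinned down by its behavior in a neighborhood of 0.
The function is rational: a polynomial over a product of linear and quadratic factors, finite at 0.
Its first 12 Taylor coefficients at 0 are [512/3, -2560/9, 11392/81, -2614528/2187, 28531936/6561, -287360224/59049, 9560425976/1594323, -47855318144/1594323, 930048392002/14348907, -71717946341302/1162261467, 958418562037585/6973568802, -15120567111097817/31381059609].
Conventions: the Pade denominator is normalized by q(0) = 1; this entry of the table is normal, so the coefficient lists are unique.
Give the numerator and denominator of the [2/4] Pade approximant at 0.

The Pade approximant has numerator coefficients [512/3, 574059520/2782089, 5481654272/30602979]; denominator coefficients [1, 2666815/927363, 1842897257/367235748, 64444115303/4957682598, 90667606103/7436523897].

Taylor coefficients needed (read off): a_0 = 512/3, a_1 = -2560/9, a_2 = 11392/81, a_3 = -2614528/2187, a_4 = 28531936/6561, a_5 = -287360224/59049, a_6 = 9560425976/1594323.
Write the denominator as Q(μ) = 1 + q1*μ + q2*μ^2 + q3*μ^3 + q4*μ^4. Requiring Q*f - P = O(μ^7) with deg P <= 2 kills the coefficients of μ^3..μ^6 in Q*f:
  μ^3: a_3 + q1*a_2 + q2*a_1 + q3*a_0 = 0, i.e. -2614528/2187 + (11392/81)*q1 + (-2560/9)*q2 + (512/3)*q3 = 0.
  μ^4: a_4 + q1*a_3 + q2*a_2 + q3*a_1 + q4*a_0 = 0, i.e. 28531936/6561 + (-2614528/2187)*q1 + (11392/81)*q2 + (-2560/9)*q3 + (512/3)*q4 = 0.
  μ^5: a_5 + q1*a_4 + q2*a_3 + q3*a_2 + q4*a_1 = 0, i.e. -287360224/59049 + (28531936/6561)*q1 + (-2614528/2187)*q2 + (11392/81)*q3 + (-2560/9)*q4 = 0.
  μ^6: a_6 + q1*a_5 + q2*a_4 + q3*a_3 + q4*a_2 = 0, i.e. 9560425976/1594323 + (-287360224/59049)*q1 + (28531936/6561)*q2 + (-2614528/2187)*q3 + (11392/81)*q4 = 0.
Solving this linear system: q1 = 2666815/927363, q2 = 1842897257/367235748, q3 = 64444115303/4957682598, q4 = 90667606103/7436523897.
The numerator is Q*f truncated at degree 2: P0 = a_0 = 512/3; P1 = a_1 + q1*a_0 = 574059520/2782089; P2 = a_2 + q1*a_1 + q2*a_0 = 5481654272/30602979.


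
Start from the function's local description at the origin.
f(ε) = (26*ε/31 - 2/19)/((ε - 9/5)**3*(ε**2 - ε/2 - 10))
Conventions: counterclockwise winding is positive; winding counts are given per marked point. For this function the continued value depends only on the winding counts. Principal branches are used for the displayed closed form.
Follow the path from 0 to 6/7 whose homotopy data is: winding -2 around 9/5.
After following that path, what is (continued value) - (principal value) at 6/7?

The function is rational, hence single-valued: continuing it around any pole returns the same value, so the difference is 0.

Continued minus principal equals 0.


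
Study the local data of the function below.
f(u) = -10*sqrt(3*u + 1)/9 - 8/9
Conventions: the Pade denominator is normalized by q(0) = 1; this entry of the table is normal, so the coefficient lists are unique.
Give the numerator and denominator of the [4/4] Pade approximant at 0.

The Pade approximant has numerator coefficients [-2, -73/6, -195/8, -285/16, -441/128]; denominator coefficients [1, 21/4, 135/16, 135/32, 81/256].

Taylor coefficients needed (expand at 0): a_0 = -2, a_1 = -5/3, a_2 = 5/4, a_3 = -15/8, a_4 = 225/64, a_5 = -945/128, a_6 = 8505/512, a_7 = -40095/1024, a_8 = 1563705/16384.
Write the denominator as Q(u) = 1 + q1*u + q2*u^2 + q3*u^3 + q4*u^4. Requiring Q*f - P = O(u^9) with deg P <= 4 kills the coefficients of u^5..u^8 in Q*f:
  u^5: a_5 + q1*a_4 + q2*a_3 + q3*a_2 + q4*a_1 = 0, i.e. -945/128 + (225/64)*q1 + (-15/8)*q2 + (5/4)*q3 + (-5/3)*q4 = 0.
  u^6: a_6 + q1*a_5 + q2*a_4 + q3*a_3 + q4*a_2 = 0, i.e. 8505/512 + (-945/128)*q1 + (225/64)*q2 + (-15/8)*q3 + (5/4)*q4 = 0.
  u^7: a_7 + q1*a_6 + q2*a_5 + q3*a_4 + q4*a_3 = 0, i.e. -40095/1024 + (8505/512)*q1 + (-945/128)*q2 + (225/64)*q3 + (-15/8)*q4 = 0.
  u^8: a_8 + q1*a_7 + q2*a_6 + q3*a_5 + q4*a_4 = 0, i.e. 1563705/16384 + (-40095/1024)*q1 + (8505/512)*q2 + (-945/128)*q3 + (225/64)*q4 = 0.
Solving this linear system: q1 = 21/4, q2 = 135/16, q3 = 135/32, q4 = 81/256.
The numerator is Q*f truncated at degree 4: P0 = a_0 = -2; P1 = a_1 + q1*a_0 = -73/6; P2 = a_2 + q1*a_1 + q2*a_0 = -195/8; P3 = a_3 + q1*a_2 + q2*a_1 + q3*a_0 = -285/16; P4 = a_4 + q1*a_3 + q2*a_2 + q3*a_1 + q4*a_0 = -441/128.


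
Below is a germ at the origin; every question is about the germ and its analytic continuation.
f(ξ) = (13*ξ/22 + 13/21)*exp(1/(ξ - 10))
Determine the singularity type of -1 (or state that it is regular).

There is no denominator, hence no pole anywhere.
The essential point of exp(1/(ξ - (10))) is 10, not -1.
So the germ continues analytically to -1.

The point is a regular point.


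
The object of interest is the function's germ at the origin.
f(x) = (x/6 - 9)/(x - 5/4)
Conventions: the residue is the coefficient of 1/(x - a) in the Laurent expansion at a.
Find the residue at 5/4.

At the order-1 pole 5/4 set g(x) = (x - (5/4))*f(x) = x/6 - 9.
Simple pole: residue = g(a) at a = 5/4, which is -211/24.

The residue is -211/24.


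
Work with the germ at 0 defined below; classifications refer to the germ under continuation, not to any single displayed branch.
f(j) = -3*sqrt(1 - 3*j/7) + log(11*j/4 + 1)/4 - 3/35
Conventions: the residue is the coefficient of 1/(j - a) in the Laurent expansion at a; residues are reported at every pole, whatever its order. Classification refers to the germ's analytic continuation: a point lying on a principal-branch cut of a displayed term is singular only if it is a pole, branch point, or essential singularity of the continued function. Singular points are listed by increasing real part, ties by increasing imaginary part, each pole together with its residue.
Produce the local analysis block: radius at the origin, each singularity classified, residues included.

Radius of convergence at 0: 4/11.
At -4/11: a logarithmic branch point.
At 7/3: an algebraic (square-root) branch point.

Branch term (-3)*sqrt(1 - j/(7/3)): its argument vanishes at j = 7/3, a square-root branch point, modulus 7/3.
Branch term (1/4)*log(1 - j/(-4/11)): its argument vanishes at j = -4/11, a logarithmic branch point, modulus 4/11.
The radius of convergence is the smallest modulus among the singular points: 4/11.
List the singular points by increasing real part (a conjugate pair: the negative imaginary part first).


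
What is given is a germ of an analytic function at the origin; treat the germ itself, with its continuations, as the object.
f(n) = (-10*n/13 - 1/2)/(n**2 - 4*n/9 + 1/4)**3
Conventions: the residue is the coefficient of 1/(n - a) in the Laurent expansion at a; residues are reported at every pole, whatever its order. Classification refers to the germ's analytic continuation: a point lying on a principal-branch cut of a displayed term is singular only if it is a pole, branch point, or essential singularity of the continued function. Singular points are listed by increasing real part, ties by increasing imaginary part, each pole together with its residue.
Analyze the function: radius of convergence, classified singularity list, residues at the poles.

Denominator factor (n**2 - 4*n/9 + 1/4)^3: discriminant -65/81, complex-conjugate roots (2/9) + ((1/18)*sqrt(65))*i and (2/9) - ((1/18)*sqrt(65))*i; poles of order 3, moduli 1/2 and 1/2.
The radius of convergence is the smallest modulus among the singular points: 1/2.
The factor n**2 - 4*n/9 + 1/4 splits as (n - a)(n - a') with a = (2/9) - ((1/18)*sqrt(65))*i, a' = (2/9) + ((1/18)*sqrt(65))*i. At the order-3 pole a set g(n) = (n - a)^3*f(n) = [-10*n/13 - 1/2] / (n - a')^3.
Order-3 pole: residue = g''(a)/2; g''((2/9) - ((1/18)*sqrt(65))*i) = -((6180462/3570125)*sqrt(65))*i, so the residue is -((3090231/3570125)*sqrt(65))*i.
The factor n**2 - 4*n/9 + 1/4 splits as (n - a)(n - a') with a = (2/9) + ((1/18)*sqrt(65))*i, a' = (2/9) - ((1/18)*sqrt(65))*i. At the order-3 pole a set g(n) = (n - a)^3*f(n) = [-10*n/13 - 1/2] / (n - a')^3.
Order-3 pole: residue = g''(a)/2; g''((2/9) + ((1/18)*sqrt(65))*i) = ((6180462/3570125)*sqrt(65))*i, so the residue is ((3090231/3570125)*sqrt(65))*i.
List the singular points by increasing real part (a conjugate pair: the negative imaginary part first).

Radius of convergence at 0: 1/2.
At (2/9) - ((1/18)*sqrt(65))*i: a pole of order 3; residue -((3090231/3570125)*sqrt(65))*i.
At (2/9) + ((1/18)*sqrt(65))*i: a pole of order 3; residue ((3090231/3570125)*sqrt(65))*i.


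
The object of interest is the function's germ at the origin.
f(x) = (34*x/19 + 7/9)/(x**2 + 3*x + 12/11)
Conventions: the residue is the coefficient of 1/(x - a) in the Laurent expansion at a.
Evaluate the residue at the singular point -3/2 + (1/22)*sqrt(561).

The factor x**2 + 3*x + 12/11 splits as (x - a)(x - a') with a = -3/2 + (1/22)*sqrt(561), a' = -3/2 - (1/22)*sqrt(561). At the order-1 pole a set g(x) = (x - a)*f(x) = [34*x/19 + 7/9] / (x - a').
Simple pole: residue = g(a) at a = -3/2 + (1/22)*sqrt(561), which is 17/19 - (326/8721)*sqrt(561).

The residue is 17/19 - (326/8721)*sqrt(561).


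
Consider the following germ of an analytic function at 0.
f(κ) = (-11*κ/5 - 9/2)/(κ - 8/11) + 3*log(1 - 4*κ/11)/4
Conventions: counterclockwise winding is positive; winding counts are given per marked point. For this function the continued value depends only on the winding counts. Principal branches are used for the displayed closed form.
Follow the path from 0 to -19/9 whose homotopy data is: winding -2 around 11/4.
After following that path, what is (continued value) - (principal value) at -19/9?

The rational part is single-valued and drops out of the difference; each branch term changes only by its own monodromy.
(3/4)*log(1 - κ/(11/4)): each positive loop around 11/4 adds 2*pi*i to the log, so winding -2 contributes (3/4)*(-2)*2*pi*i = -(3)*pi*i.
Summing the contributions at κ = -19/9 gives -(3)*pi*i.

Continued minus principal equals -(3)*pi*i.


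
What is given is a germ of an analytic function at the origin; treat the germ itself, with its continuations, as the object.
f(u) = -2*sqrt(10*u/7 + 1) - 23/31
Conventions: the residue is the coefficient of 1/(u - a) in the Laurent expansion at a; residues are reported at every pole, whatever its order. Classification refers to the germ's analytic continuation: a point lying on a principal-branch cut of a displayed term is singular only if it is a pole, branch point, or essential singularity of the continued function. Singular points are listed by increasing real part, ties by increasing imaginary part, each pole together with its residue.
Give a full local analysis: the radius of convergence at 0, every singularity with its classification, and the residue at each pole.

Branch term (-2)*sqrt(1 - u/(-7/10)): its argument vanishes at u = -7/10, a square-root branch point, modulus 7/10.
The radius of convergence is the smallest modulus among the singular points: 7/10.

Radius of convergence at 0: 7/10.
At -7/10: an algebraic (square-root) branch point.


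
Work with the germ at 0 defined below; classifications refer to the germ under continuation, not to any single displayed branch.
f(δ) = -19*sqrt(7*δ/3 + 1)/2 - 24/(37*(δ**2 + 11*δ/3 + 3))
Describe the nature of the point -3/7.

The term (-19/2)*sqrt(1 - δ/(-3/7)) has argument 1 - -3/7/(-3/7) = 0 at -3/7: a square-root (algebraic, two-sheeted) branch point; the remaining terms are analytic or single-valued there.

The point is an algebraic (square-root) branch point.


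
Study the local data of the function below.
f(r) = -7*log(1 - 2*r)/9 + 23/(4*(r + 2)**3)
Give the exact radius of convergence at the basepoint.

Denominator factor (r + 2)^3: pole of order 3 at -2, modulus 2.
Branch term (-7/9)*log(1 - r/(1/2)): its argument vanishes at r = 1/2, a logarithmic branch point, modulus 1/2.
The radius of convergence is the smallest modulus among the singular points: 1/2.

The radius of convergence is 1/2.


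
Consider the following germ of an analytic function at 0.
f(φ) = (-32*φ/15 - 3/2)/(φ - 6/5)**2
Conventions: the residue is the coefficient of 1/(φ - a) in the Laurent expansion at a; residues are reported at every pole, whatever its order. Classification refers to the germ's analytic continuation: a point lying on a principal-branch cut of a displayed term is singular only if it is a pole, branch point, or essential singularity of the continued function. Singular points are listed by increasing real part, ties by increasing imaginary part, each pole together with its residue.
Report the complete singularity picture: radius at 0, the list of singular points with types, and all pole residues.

Radius of convergence at 0: 6/5.
At 6/5: a pole of order 2; residue -32/15.

Denominator factor (φ - 6/5)^2: pole of order 2 at 6/5, modulus 6/5.
The radius of convergence is the smallest modulus among the singular points: 6/5.
At the order-2 pole 6/5 set g(φ) = (φ - (6/5))^2*f(φ) = -32*φ/15 - 3/2.
Order-2 pole: residue = g'(a); g'(6/5) = -32/15, so the residue is -32/15.


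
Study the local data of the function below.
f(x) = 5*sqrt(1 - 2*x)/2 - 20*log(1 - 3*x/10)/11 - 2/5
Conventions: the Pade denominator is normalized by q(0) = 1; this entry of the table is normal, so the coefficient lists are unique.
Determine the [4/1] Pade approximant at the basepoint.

The Pade approximant has numerator coefficients [21/10, -462139859/94308500, 14839791/9430850, 76393433/188617000, 80941539/471542500]; denominator coefficients [1, -1202639/857350].

Taylor coefficients needed (expand at 0): a_0 = 21/10, a_1 = -43/22, a_2 = -257/220, a_3 = -1357/1100, a_4 = -17147/11000, a_5 = -1202639/550000.
Write the denominator as Q(x) = 1 + q1*x. Requiring Q*f - P = O(x^6) with deg P <= 4 kills the coefficients of x^5..x^5 in Q*f:
  x^5: a_5 + q1*a_4 = 0, i.e. -1202639/550000 + (-17147/11000)*q1 = 0.
Solving this linear system: q1 = -1202639/857350.
The numerator is Q*f truncated at degree 4: P0 = a_0 = 21/10; P1 = a_1 + q1*a_0 = -462139859/94308500; P2 = a_2 + q1*a_1 = 14839791/9430850; P3 = a_3 + q1*a_2 = 76393433/188617000; P4 = a_4 + q1*a_3 = 80941539/471542500.


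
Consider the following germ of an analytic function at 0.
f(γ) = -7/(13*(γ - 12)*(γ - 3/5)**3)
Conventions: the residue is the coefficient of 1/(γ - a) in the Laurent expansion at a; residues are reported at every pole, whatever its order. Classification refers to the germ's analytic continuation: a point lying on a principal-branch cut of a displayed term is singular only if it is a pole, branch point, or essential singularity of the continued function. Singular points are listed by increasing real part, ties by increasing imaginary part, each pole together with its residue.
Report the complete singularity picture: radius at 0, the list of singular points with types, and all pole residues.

Denominator factor (γ - 3/5)^3: pole of order 3 at 3/5, modulus 3/5.
Denominator factor (γ - 12): pole of order 1 at 12, modulus 12.
The radius of convergence is the smallest modulus among the singular points: 3/5.
At the order-3 pole 3/5 set g(γ) = (γ - (3/5))^3*f(γ) = -7/(13*(γ - 12)).
Order-3 pole: residue = g''(a)/2; g''(3/5) = 1750/2407509, so the residue is 875/2407509.
At the order-1 pole 12 set g(γ) = (γ - (12))*f(γ) = -7/(13*(γ - 3/5)**3).
Simple pole: residue = g(a) at a = 12, which is -875/2407509.
List the singular points by increasing real part (a conjugate pair: the negative imaginary part first).

Radius of convergence at 0: 3/5.
At 3/5: a pole of order 3; residue 875/2407509.
At 12: a pole of order 1; residue -875/2407509.


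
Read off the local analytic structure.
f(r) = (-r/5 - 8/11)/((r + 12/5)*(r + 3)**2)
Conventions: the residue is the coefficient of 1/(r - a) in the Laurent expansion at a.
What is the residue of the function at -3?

The residue is 68/99.

At the order-2 pole -3 set g(r) = (r - (-3))^2*f(r) = (-r/5 - 8/11)/(r + 12/5).
Order-2 pole: residue = g'(a); g'(-3) = 68/99, so the residue is 68/99.


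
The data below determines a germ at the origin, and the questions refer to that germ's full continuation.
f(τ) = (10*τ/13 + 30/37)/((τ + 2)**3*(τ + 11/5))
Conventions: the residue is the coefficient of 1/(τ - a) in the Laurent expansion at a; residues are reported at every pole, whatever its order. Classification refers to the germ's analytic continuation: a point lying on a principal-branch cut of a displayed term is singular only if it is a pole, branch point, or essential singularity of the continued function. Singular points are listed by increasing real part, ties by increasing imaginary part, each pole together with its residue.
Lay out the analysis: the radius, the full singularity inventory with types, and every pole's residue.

Radius of convergence at 0: 2.
At -11/5: a pole of order 1; residue 53000/481.
At -2: a pole of order 3; residue -53000/481.

Denominator factor (τ + 2)^3: pole of order 3 at -2, modulus 2.
Denominator factor (τ + 11/5): pole of order 1 at -11/5, modulus 11/5.
The radius of convergence is the smallest modulus among the singular points: 2.
At the order-1 pole -11/5 set g(τ) = (τ - (-11/5))*f(τ) = (10*τ/13 + 30/37)/(τ + 2)**3.
Simple pole: residue = g(a) at a = -11/5, which is 53000/481.
At the order-3 pole -2 set g(τ) = (τ - (-2))^3*f(τ) = (10*τ/13 + 30/37)/(τ + 11/5).
Order-3 pole: residue = g''(a)/2; g''(-2) = -106000/481, so the residue is -53000/481.
List the singular points by increasing real part (a conjugate pair: the negative imaginary part first).


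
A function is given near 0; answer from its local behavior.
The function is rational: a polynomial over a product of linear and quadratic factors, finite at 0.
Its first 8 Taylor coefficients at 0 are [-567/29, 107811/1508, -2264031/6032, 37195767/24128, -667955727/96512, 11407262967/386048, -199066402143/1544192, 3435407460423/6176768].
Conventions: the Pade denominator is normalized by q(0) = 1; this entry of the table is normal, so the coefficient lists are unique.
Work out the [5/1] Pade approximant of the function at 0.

The Pade approximant has numerator coefficients [-567/29, -1005478596/72829991, -18479775699/291319964, -27932956191/291319964, -227691320517/1165279856, -751995949977/1165279856]; denominator coefficients [1, 3371207/772732].


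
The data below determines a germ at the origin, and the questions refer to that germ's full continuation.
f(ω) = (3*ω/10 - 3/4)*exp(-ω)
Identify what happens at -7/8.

The point is a regular point.

There is no denominator, hence no pole anywhere.
The factor exp(-ω) is entire.
So the germ continues analytically to -7/8.


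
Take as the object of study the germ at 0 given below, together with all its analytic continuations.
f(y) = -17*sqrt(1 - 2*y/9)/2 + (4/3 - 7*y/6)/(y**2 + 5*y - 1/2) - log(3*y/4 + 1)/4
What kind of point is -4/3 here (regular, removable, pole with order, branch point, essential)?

The point is a logarithmic branch point.

The term (-1/4)*log(1 - y/(-4/3)) has argument 1 - -4/3/(-4/3) = 0 at -4/3: a logarithmic (infinitely-sheeted) branch point; the remaining terms are analytic or single-valued there.


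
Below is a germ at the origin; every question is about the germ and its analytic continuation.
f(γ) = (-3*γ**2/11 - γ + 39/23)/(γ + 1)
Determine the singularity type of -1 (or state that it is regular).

The point is a pole of order 1.

The denominator factor γ + 1 vanishes at -1 and appears to the power 1; the numerator there equals 613/253, nonzero, and no other factor vanishes.
Hence a pole whose order is the multiplicity, 1.


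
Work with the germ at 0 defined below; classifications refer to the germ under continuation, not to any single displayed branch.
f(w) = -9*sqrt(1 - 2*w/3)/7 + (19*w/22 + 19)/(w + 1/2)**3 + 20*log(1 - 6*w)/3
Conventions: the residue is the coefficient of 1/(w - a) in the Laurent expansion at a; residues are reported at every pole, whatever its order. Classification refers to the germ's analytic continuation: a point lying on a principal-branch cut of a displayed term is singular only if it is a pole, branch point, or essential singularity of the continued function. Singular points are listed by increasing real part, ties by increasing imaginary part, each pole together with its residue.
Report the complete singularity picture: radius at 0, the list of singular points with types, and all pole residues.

Denominator factor (w + 1/2)^3: pole of order 3 at -1/2, modulus 1/2.
Branch term (20/3)*log(1 - w/(1/6)): its argument vanishes at w = 1/6, a logarithmic branch point, modulus 1/6.
Branch term (-9/7)*sqrt(1 - w/(3/2)): its argument vanishes at w = 3/2, a square-root branch point, modulus 3/2.
The radius of convergence is the smallest modulus among the singular points: 1/6.
The branch terms are analytic at -1/2 and contribute nothing to the residue; only the rational part matters.
At the order-3 pole -1/2 set g(w) = (w - (-1/2))^3*(rational part) = 19*w/22 + 19.
Order-3 pole: residue = g''(a)/2; g''(-1/2) = 0, so the residue is 0.
List the singular points by increasing real part (a conjugate pair: the negative imaginary part first).

Radius of convergence at 0: 1/6.
At -1/2: a pole of order 3; residue 0.
At 1/6: a logarithmic branch point.
At 3/2: an algebraic (square-root) branch point.


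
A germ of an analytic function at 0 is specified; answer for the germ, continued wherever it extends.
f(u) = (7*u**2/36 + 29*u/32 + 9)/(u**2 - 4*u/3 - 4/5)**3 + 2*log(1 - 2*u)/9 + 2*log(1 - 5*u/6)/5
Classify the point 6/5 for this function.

The term (2/5)*log(1 - u/(6/5)) has argument 1 - 6/5/(6/5) = 0 at 6/5: a logarithmic (infinitely-sheeted) branch point; the remaining terms are analytic or single-valued there.

The point is a logarithmic branch point.


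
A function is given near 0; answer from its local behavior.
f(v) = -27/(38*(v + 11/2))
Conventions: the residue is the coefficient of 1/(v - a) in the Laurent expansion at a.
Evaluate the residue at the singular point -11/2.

The residue is -27/38.

At the order-1 pole -11/2 set g(v) = (v - (-11/2))*f(v) = -27/38.
Simple pole: residue = g(a) at a = -11/2, which is -27/38.


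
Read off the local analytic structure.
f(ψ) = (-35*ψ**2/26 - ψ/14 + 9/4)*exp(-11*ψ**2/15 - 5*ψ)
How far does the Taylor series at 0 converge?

The factor exp(-11*ψ**2/15 - 5*ψ) is entire and contributes no finite singular point.
The polynomial part has no poles.
No finite singular points: the Taylor series at 0 converges everywhere.

The radius of convergence is infinite.


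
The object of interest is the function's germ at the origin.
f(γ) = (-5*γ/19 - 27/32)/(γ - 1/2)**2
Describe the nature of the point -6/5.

The point is a regular point.

Denominator factors: γ - 1/2 = -17/10 at γ = -6/5 — none vanishes.
So the germ continues analytically to -6/5.


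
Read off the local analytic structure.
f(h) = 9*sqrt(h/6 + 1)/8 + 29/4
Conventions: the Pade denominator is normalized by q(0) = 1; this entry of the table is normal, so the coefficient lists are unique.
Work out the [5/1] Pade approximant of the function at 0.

Taylor coefficients needed (expand at 0): a_0 = 67/8, a_1 = 3/32, a_2 = -1/256, a_3 = 1/3072, a_4 = -5/147456, a_5 = 7/1769472, a_6 = -7/14155776.
Write the denominator as Q(h) = 1 + q1*h. Requiring Q*f - P = O(h^7) with deg P <= 5 kills the coefficients of h^6..h^6 in Q*f:
  h^6: a_6 + q1*a_5 = 0, i.e. -7/14155776 + (7/1769472)*q1 = 0.
Solving this linear system: q1 = 1/8.
The numerator is Q*f truncated at degree 5: P0 = a_0 = 67/8; P1 = a_1 + q1*a_0 = 73/64; P2 = a_2 + q1*a_1 = 1/128; P3 = a_3 + q1*a_2 = -1/6144; P4 = a_4 + q1*a_3 = 1/147456; P5 = a_5 + q1*a_4 = -1/3538944.

The Pade approximant has numerator coefficients [67/8, 73/64, 1/128, -1/6144, 1/147456, -1/3538944]; denominator coefficients [1, 1/8].


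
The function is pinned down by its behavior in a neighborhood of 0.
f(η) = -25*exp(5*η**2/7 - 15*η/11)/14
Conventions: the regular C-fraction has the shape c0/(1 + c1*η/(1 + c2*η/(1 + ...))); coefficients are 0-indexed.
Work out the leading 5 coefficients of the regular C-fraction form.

The regular C-fraction coefficients are [-25/14, 15/11, -73/462, 91639/33726, -421333095/147172234].

Taylor coefficients (expand at 0): a_0 = -25/14, a_1 = 375/154, a_2 = -69625/23716, a_3 = 650625/260876, a_4 = -152561875/80349808.
c0 = a_0 = -25/14. Peel one level at a time: if S = 1 + c*η/S' with S'(0) = 1, then c is the η-coefficient of S and S' = c*η/(S - 1).
S_1 = c0/f = 1 + (15/11)*η + (365/1694)*η^2 + ...; c1 = 15/11.
S_2 = c1*η/(S_1 - 1) = 1 + (-73/462)*η + (91639/213444)*η^2 + ...; c2 = -73/462.
S_3 = c2*η/(S_2 - 1) = 1 + (91639/33726)*η + (140444365/18054652)*η^2 + ...; c3 = 91639/33726.
S_4 = c3*η/(S_3 - 1) = 1 + (-421333095/147172234)*η + ...; c4 = -421333095/147172234.


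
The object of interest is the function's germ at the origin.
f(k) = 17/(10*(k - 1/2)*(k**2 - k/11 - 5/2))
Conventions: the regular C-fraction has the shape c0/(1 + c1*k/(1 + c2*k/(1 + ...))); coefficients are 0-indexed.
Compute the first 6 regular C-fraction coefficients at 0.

The regular C-fraction coefficients are [34/25, -108/55, -13/54, 1357/702, -26136/17641, -286/1357].

Taylor coefficients (expand at 0): a_0 = 34/25, a_1 = 3672/1375, a_2 = 445196/75625, a_3 = 48806728/4159375, a_4 = 5419013704/228765625, a_5 = 595791513472/12582109375.
c0 = a_0 = 34/25. Peel one level at a time: if S = 1 + c*k/S' with S'(0) = 1, then c is the k-coefficient of S and S' = c*k/(S - 1).
S_1 = c0/f = 1 + (-108/55)*k + (-26/55)*k^2 + ...; c1 = -108/55.
S_2 = c1*k/(S_1 - 1) = 1 + (-13/54)*k + (1357/2916)*k^2 + ...; c2 = -13/54.
S_3 = c2*k/(S_2 - 1) = 1 + (1357/702)*k + (484/169)*k^2 + ...; c3 = 1357/702.
S_4 = c3*k/(S_3 - 1) = 1 + (-26136/17641)*k + (-574992/1841449)*k^2 + ...; c4 = -26136/17641.
S_5 = c4*k/(S_4 - 1) = 1 + (-286/1357)*k + ...; c5 = -286/1357.


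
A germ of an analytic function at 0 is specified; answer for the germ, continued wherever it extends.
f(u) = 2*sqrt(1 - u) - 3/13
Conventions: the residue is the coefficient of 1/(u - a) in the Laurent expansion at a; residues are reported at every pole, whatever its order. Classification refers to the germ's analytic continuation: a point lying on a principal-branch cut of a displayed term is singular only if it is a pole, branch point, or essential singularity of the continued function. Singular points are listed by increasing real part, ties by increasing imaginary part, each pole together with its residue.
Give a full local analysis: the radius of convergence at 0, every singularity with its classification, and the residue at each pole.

Radius of convergence at 0: 1.
At 1: an algebraic (square-root) branch point.

Branch term (2)*sqrt(1 - u/(1)): its argument vanishes at u = 1, a square-root branch point, modulus 1.
The radius of convergence is the smallest modulus among the singular points: 1.


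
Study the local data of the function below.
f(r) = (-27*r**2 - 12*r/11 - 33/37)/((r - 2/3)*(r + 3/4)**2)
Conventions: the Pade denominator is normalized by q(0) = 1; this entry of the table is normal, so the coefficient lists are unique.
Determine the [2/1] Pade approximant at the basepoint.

The Pade approximant has numerator coefficients [88/37, 466438688/172479681, 39984440024/517439043]; denominator coefficients [1, 915851/847566].

Taylor coefficients needed (expand at 0): a_0 = 88/37, a_1 = 164/1221, a_2 = 94174/1221, a_3 = -915851/10989.
Write the denominator as Q(r) = 1 + q1*r. Requiring Q*f - P = O(r^4) with deg P <= 2 kills the coefficients of r^3..r^3 in Q*f:
  r^3: a_3 + q1*a_2 = 0, i.e. -915851/10989 + (94174/1221)*q1 = 0.
Solving this linear system: q1 = 915851/847566.
The numerator is Q*f truncated at degree 2: P0 = a_0 = 88/37; P1 = a_1 + q1*a_0 = 466438688/172479681; P2 = a_2 + q1*a_1 = 39984440024/517439043.


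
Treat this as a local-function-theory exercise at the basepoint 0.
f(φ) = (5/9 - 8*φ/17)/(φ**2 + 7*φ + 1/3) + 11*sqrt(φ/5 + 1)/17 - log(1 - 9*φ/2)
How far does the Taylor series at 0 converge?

Denominator factor (φ**2 + 7*φ + 1/3): discriminant 143/3, real irrational roots -7/2 + (1/6)*sqrt(429) and -7/2 - (1/6)*sqrt(429); poles of order 1, moduli 7/2 - (1/6)*sqrt(429) and 7/2 + (1/6)*sqrt(429).
Branch term (11/17)*sqrt(1 - φ/(-5)): its argument vanishes at φ = -5, a square-root branch point, modulus 5.
Branch term (-1)*log(1 - φ/(2/9)): its argument vanishes at φ = 2/9, a logarithmic branch point, modulus 2/9.
The radius of convergence is the smallest modulus among the singular points: 7/2 - (1/6)*sqrt(429).

The radius of convergence is 7/2 - (1/6)*sqrt(429).


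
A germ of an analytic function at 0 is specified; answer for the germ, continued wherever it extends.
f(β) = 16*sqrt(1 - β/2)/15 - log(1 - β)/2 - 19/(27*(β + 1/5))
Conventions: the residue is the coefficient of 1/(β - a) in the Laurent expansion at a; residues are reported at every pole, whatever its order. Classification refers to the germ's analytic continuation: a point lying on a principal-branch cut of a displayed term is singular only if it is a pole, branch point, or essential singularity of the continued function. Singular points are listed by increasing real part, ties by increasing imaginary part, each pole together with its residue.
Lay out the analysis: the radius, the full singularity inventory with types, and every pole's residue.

Denominator factor (β + 1/5): pole of order 1 at -1/5, modulus 1/5.
Branch term (-1/2)*log(1 - β/(1)): its argument vanishes at β = 1, a logarithmic branch point, modulus 1.
Branch term (16/15)*sqrt(1 - β/(2)): its argument vanishes at β = 2, a square-root branch point, modulus 2.
The radius of convergence is the smallest modulus among the singular points: 1/5.
The branch terms are analytic at -1/5 and contribute nothing to the residue; only the rational part matters.
At the order-1 pole -1/5 set g(β) = (β - (-1/5))*(rational part) = -19/27.
Simple pole: residue = g(a) at a = -1/5, which is -19/27.
List the singular points by increasing real part (a conjugate pair: the negative imaginary part first).

Radius of convergence at 0: 1/5.
At -1/5: a pole of order 1; residue -19/27.
At 1: a logarithmic branch point.
At 2: an algebraic (square-root) branch point.


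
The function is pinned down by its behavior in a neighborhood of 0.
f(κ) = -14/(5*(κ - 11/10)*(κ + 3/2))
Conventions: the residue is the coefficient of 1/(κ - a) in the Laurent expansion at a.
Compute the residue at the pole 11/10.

The residue is -14/13.

At the order-1 pole 11/10 set g(κ) = (κ - (11/10))*f(κ) = -14/(5*(κ + 3/2)).
Simple pole: residue = g(a) at a = 11/10, which is -14/13.


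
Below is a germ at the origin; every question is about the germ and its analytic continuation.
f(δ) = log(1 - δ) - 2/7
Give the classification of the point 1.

The point is a logarithmic branch point.

The term (1)*log(1 - δ/(1)) has argument 1 - 1/(1) = 0 at 1: a logarithmic (infinitely-sheeted) branch point; the remaining terms are analytic or single-valued there.


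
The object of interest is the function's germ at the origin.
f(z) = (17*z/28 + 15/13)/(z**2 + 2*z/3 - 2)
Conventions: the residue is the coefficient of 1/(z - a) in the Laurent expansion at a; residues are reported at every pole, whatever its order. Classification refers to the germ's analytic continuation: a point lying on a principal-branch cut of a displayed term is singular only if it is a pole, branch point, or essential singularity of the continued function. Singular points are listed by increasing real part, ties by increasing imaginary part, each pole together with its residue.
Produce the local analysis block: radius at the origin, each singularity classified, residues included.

Denominator factor (z**2 + 2*z/3 - 2): discriminant 76/9, real irrational roots -1/3 + (1/3)*sqrt(19) and -1/3 - (1/3)*sqrt(19); poles of order 1, moduli -1/3 + (1/3)*sqrt(19) and 1/3 + (1/3)*sqrt(19).
The radius of convergence is the smallest modulus among the singular points: -1/3 + (1/3)*sqrt(19).
The factor z**2 + 2*z/3 - 2 splits as (z - a)(z - a') with a = -1/3 - (1/3)*sqrt(19), a' = -1/3 + (1/3)*sqrt(19). At the order-1 pole a set g(z) = (z - a)*f(z) = [17*z/28 + 15/13] / (z - a').
Simple pole: residue = g(a) at a = -1/3 - (1/3)*sqrt(19), which is 17/56 - (1039/13832)*sqrt(19).
The factor z**2 + 2*z/3 - 2 splits as (z - a)(z - a') with a = -1/3 + (1/3)*sqrt(19), a' = -1/3 - (1/3)*sqrt(19). At the order-1 pole a set g(z) = (z - a)*f(z) = [17*z/28 + 15/13] / (z - a').
Simple pole: residue = g(a) at a = -1/3 + (1/3)*sqrt(19), which is 17/56 + (1039/13832)*sqrt(19).
List the singular points by increasing real part (a conjugate pair: the negative imaginary part first).

Radius of convergence at 0: -1/3 + (1/3)*sqrt(19).
At -1/3 - (1/3)*sqrt(19): a pole of order 1; residue 17/56 - (1039/13832)*sqrt(19).
At -1/3 + (1/3)*sqrt(19): a pole of order 1; residue 17/56 + (1039/13832)*sqrt(19).


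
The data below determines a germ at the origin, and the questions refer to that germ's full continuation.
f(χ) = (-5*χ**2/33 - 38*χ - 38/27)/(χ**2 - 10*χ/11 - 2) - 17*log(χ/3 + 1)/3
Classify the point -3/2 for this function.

Denominator factors: χ**2 - 10*χ/11 - 2 = 71/44 at χ = -3/2 — none vanishes.
Branch term log(1 - χ/(-3)): argument at -3/2 is 1/2, nonzero, so -3/2 is not its branch point (a point on a principal cut is still regular for the continued germ).
So the germ continues analytically to -3/2.

The point is a regular point.


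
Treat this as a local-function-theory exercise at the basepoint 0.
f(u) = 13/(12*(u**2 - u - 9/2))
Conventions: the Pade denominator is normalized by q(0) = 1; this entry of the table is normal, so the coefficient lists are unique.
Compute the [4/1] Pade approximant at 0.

Taylor coefficients needed (expand at 0): a_0 = -13/54, a_1 = 13/243, a_2 = -143/2187, a_3 = 520/19683, a_4 = -3614/177147, a_5 = 16588/1594323.
Write the denominator as Q(u) = 1 + q1*u. Requiring Q*f - P = O(u^6) with deg P <= 4 kills the coefficients of u^5..u^5 in Q*f:
  u^5: a_5 + q1*a_4 = 0, i.e. 16588/1594323 + (-3614/177147)*q1 = 0.
Solving this linear system: q1 = 638/1251.
The numerator is Q*f truncated at degree 4: P0 = a_0 = -13/54; P1 = a_1 + q1*a_0 = -260/3753; P2 = a_2 + q1*a_1 = -143/3753; P3 = a_3 + q1*a_2 = -26/3753; P4 = a_4 + q1*a_3 = -26/3753.

The Pade approximant has numerator coefficients [-13/54, -260/3753, -143/3753, -26/3753, -26/3753]; denominator coefficients [1, 638/1251].
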